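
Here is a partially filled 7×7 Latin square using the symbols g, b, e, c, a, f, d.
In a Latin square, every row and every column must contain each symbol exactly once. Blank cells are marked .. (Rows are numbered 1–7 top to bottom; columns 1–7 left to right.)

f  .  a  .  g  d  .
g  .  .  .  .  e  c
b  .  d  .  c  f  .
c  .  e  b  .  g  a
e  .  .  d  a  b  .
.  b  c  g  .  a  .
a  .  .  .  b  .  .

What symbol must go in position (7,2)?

Row 6, column 1: row 6 has {g, b, c, a} and column 1 has {g, b, e, c, a, f}, leaving only d.
Row 7, column 6: row 7 has {b, a} and column 6 has {g, b, e, a, f, d}, leaving only c.
Row 7, column 2 is narrowed to {g, e, f, d}.
If it were g, then row 7, column 4 would be left with no valid symbol.
If it were e, then row 7, column 4 would be left with no valid symbol.
If it were d, then row 4, column 5 would be left with no valid symbol.
So row 7, column 2 must be f.

f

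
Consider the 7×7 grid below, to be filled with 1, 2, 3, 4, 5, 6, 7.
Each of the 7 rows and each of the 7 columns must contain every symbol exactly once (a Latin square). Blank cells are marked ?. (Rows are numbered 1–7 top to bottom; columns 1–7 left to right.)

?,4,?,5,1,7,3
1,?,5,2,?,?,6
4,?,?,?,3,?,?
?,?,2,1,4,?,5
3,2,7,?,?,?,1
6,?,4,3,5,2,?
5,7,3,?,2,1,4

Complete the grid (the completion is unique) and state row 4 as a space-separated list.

Row 4, column 1: row 4 has {1, 2, 4, 5} and column 1 has {1, 3, 4, 5, 6}, leaving only 7.
Row 1, column 1: row 1 has {1, 3, 4, 5, 7} and column 1 has {1, 3, 4, 5, 6, 7}, leaving only 2.
Row 1, column 3: row 1 has {1, 2, 3, 4, 5, 7} and column 3 has {2, 3, 4, 5, 7}, leaving only 6.
Row 2, column 2: row 2 has {1, 2, 5, 6} and column 2 has {2, 4, 7}, leaving only 3.
Row 4, column 2: row 4 has {1, 2, 4, 5, 7} and column 2 has {2, 3, 4, 7}, leaving only 6.
Row 4, column 6: row 4 has {1, 2, 4, 5, 6, 7} and column 6 has {1, 2, 7}, leaving only 3.
So row 4 reads: 7 6 2 1 4 3 5.

7 6 2 1 4 3 5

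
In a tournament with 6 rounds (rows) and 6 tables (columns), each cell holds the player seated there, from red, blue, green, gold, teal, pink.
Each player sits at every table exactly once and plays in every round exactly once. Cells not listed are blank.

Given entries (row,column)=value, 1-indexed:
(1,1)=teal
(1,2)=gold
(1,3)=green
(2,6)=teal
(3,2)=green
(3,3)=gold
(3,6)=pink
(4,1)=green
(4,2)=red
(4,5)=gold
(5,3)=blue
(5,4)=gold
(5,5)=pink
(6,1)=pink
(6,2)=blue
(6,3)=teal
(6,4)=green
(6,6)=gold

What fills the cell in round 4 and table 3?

pink

Round 4 already has {red, green, gold} and table 3 already has {blue, green, gold, teal}, so round 4, table 3 must be pink.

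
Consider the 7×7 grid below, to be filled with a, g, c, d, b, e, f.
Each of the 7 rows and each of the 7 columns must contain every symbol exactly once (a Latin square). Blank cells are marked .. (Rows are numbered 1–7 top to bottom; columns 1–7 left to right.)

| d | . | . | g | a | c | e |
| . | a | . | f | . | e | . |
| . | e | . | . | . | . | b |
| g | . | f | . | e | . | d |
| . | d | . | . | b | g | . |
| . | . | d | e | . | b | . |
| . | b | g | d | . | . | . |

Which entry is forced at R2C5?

d

Row 1, column 2: row 1 has {a, g, c, d, e} and column 2 has {a, d, b, e}, leaving only f.
Row 1, column 3: row 1 has {a, g, c, d, e, f} and column 3 has {g, d, f}, leaving only b.
Row 2, column 3: row 2 has {a, e, f} and column 3 has {g, d, b, f}, leaving only c.
Row 2, column 1: row 2 has {a, c, e, f} and column 1 has {g, d}, leaving only b.
Row 2, column 7: row 2 has {a, c, b, e, f} and column 7 has {d, b, e}, leaving only g.
Row 2 already has {a, g, c, b, e, f} and column 5 already has {a, b, e}, so row 2, column 5 must be d.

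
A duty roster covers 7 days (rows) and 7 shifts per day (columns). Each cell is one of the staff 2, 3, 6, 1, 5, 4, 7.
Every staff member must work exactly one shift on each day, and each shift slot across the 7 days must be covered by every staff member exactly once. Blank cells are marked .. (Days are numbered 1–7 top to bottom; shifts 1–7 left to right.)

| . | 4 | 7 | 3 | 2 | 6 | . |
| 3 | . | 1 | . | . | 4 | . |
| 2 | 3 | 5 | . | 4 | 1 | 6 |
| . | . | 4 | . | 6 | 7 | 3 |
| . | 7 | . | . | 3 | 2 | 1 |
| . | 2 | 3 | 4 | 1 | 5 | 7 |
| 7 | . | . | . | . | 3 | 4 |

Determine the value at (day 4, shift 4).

2

Day 1, shift 7: day 1 has {2, 3, 6, 4, 7} and shift 7 has {3, 6, 1, 4, 7}, leaving only 5.
Day 1, shift 1: day 1 has {2, 3, 6, 5, 4, 7} and shift 1 has {2, 3, 7}, leaving only 1.
Day 2, shift 7: day 2 has {3, 1, 4} and shift 7 has {3, 6, 1, 5, 4, 7}, leaving only 2.
Day 3, shift 4: day 3 has {2, 3, 6, 1, 5, 4} and shift 4 has {3, 4}, leaving only 7.
Day 4, shift 1: day 4 has {3, 6, 4, 7} and shift 1 has {2, 3, 1, 7}, leaving only 5.
Day 4, shift 2: day 4 has {3, 6, 5, 4, 7} and shift 2 has {2, 3, 4, 7}, leaving only 1.
Day 4 already has {3, 6, 1, 5, 4, 7} and shift 4 already has {3, 4, 7}, so day 4, shift 4 must be 2.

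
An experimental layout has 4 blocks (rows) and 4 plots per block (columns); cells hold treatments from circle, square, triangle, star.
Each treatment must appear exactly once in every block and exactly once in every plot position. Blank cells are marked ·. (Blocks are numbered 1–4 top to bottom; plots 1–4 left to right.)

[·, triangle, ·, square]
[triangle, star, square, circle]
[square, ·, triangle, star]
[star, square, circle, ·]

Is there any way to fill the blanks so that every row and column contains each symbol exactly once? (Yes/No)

Yes

No block or plot among the givens repeats a symbol, and propagating forced cells runs into no contradiction.
One valid completion exists (for instance, circle triangle star square / triangle star square circle / square circle triangle star / star square circle triangle).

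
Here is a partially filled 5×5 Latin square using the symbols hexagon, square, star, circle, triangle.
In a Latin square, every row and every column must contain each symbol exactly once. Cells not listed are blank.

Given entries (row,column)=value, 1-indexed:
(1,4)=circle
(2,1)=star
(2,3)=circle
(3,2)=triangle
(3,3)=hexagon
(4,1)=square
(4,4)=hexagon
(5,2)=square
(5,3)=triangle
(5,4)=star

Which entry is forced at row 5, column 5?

circle

Row 2, column 2: row 2 has {star, circle} and column 2 has {square, triangle}, leaving only hexagon.
Row 1, column 2: row 1 has {circle} and column 2 has {hexagon, square, triangle}, leaving only star.
Row 1, column 3: row 1 has {star, circle} and column 3 has {hexagon, circle, triangle}, leaving only square.
Row 3, column 1: row 3 has {hexagon, triangle} and column 1 has {square, star}, leaving only circle.
Row 3, column 4: row 3 has {hexagon, circle, triangle} and column 4 has {hexagon, star, circle}, leaving only square.
Row 2, column 4: row 2 has {hexagon, star, circle} and column 4 has {hexagon, square, star, circle}, leaving only triangle.
Row 2, column 5: row 2 has {hexagon, star, circle, triangle} and column 5 has {}, leaving only square.
Row 3, column 5: row 3 has {hexagon, square, circle, triangle} and column 5 has {square}, leaving only star.
Row 4, column 2: row 4 has {hexagon, square} and column 2 has {hexagon, square, star, triangle}, leaving only circle.
Row 4, column 3: row 4 has {hexagon, square, circle} and column 3 has {hexagon, square, circle, triangle}, leaving only star.
Row 4, column 5: row 4 has {hexagon, square, star, circle} and column 5 has {square, star}, leaving only triangle.
Row 1, column 5: row 1 has {square, star, circle} and column 5 has {square, star, triangle}, leaving only hexagon.
Row 5 already has {square, star, triangle} and column 5 already has {hexagon, square, star, triangle}, so row 5, column 5 must be circle.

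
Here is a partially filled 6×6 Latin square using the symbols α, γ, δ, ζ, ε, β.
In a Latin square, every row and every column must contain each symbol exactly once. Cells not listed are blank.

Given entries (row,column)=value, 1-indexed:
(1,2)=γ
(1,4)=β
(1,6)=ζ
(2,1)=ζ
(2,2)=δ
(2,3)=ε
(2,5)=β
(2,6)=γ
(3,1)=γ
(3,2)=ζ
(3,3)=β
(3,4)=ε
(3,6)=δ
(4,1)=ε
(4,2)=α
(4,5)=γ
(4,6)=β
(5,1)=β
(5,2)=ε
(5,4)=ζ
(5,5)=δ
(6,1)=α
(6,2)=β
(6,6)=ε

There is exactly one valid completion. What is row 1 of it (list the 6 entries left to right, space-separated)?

Row 1, column 1: row 1 has {γ, ζ, β} and column 1 has {α, γ, ζ, ε, β}, leaving only δ.
Row 1, column 3: row 1 has {γ, δ, ζ, β} and column 3 has {ε, β}, leaving only α.
Row 1, column 5: row 1 has {α, γ, δ, ζ, β} and column 5 has {γ, δ, β}, leaving only ε.
So row 1 reads: δ γ α β ε ζ.

δ γ α β ε ζ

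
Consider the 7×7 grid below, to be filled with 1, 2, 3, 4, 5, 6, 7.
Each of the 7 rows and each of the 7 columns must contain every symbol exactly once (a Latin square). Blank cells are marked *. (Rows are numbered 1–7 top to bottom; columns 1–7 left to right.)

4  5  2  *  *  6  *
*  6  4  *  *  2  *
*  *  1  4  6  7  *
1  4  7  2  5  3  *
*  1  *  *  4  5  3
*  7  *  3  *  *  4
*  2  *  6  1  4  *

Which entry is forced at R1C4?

1

Row 3, column 2: row 3 has {1, 4, 6, 7} and column 2 has {1, 2, 4, 5, 6, 7}, leaving only 3.
Row 4, column 7: row 4 has {1, 2, 3, 4, 5, 7} and column 7 has {3, 4}, leaving only 6.
Row 5, column 3: row 5 has {1, 3, 4, 5} and column 3 has {1, 2, 4, 7}, leaving only 6.
Row 5, column 4: row 5 has {1, 3, 4, 5, 6} and column 4 has {2, 3, 4, 6}, leaving only 7.
Row 1 already has {2, 4, 5, 6} and column 4 already has {2, 3, 4, 6, 7}, so row 1, column 4 must be 1.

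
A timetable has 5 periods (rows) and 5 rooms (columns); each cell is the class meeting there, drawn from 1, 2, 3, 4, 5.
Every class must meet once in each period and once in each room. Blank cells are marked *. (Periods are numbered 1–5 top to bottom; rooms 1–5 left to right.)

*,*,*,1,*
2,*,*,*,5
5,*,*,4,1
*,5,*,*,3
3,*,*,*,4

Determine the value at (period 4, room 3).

Period 1, room 1: period 1 has {1} and room 1 has {2, 3, 5}, leaving only 4.
Period 1, room 5: period 1 has {1, 4} and room 5 has {1, 3, 4, 5}, leaving only 2.
Period 1, room 2: period 1 has {1, 2, 4} and room 2 has {5}, leaving only 3.
Period 1, room 3: period 1 has {1, 2, 3, 4} and room 3 has {}, leaving only 5.
Period 2, room 4: period 2 has {2, 5} and room 4 has {1, 4}, leaving only 3.
Period 3, room 2: period 3 has {1, 4, 5} and room 2 has {3, 5}, leaving only 2.
Period 3, room 3: period 3 has {1, 2, 4, 5} and room 3 has {5}, leaving only 3.
Period 4, room 1: period 4 has {3, 5} and room 1 has {2, 3, 4, 5}, leaving only 1.
Period 4, room 4: period 4 has {1, 3, 5} and room 4 has {1, 3, 4}, leaving only 2.
Period 4 already has {1, 2, 3, 5} and room 3 already has {3, 5}, so period 4, room 3 must be 4.

4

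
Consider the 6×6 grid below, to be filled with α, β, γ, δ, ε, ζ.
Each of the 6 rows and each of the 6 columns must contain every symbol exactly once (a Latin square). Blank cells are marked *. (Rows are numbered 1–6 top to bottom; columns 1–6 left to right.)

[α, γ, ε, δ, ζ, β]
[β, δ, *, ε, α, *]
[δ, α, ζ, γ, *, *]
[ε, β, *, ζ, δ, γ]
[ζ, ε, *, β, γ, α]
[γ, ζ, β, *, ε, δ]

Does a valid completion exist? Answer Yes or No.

Yes

No row or column among the givens repeats a symbol, and propagating forced cells runs into no contradiction.
One valid completion exists (for instance, α γ ε δ ζ β / β δ γ ε α ζ / δ α ζ γ β ε / ε β α ζ δ γ / ζ ε δ β γ α / γ ζ β α ε δ).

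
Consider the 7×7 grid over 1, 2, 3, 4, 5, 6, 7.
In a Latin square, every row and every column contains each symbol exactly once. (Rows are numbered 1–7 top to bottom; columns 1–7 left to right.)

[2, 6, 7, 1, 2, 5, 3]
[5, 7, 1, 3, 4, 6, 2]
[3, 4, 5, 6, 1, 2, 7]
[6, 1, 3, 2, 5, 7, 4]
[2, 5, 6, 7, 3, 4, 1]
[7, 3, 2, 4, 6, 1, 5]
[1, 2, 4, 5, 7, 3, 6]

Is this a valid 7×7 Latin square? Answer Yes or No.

Column 1 contains 2 twice (at rows 1 and 5), so it is not a permutation.

No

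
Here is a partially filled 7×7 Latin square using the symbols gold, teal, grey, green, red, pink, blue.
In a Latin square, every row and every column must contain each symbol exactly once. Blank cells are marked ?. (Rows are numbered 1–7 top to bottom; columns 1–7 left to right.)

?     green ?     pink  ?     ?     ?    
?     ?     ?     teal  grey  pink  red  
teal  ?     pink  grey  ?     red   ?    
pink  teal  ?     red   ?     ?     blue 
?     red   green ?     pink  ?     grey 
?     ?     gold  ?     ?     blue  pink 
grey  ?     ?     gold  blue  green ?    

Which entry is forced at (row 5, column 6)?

teal

Row 2, column 3: row 2 has {teal, grey, red, pink} and column 3 has {gold, green, pink}, leaving only blue.
Row 2, column 2: row 2 has {teal, grey, red, pink, blue} and column 2 has {teal, green, red}, leaving only gold.
Row 2, column 1: row 2 has {gold, teal, grey, red, pink, blue} and column 1 has {teal, grey, pink}, leaving only green.
Row 3, column 2: row 3 has {teal, grey, red, pink} and column 2 has {gold, teal, green, red}, leaving only blue.
Row 4, column 3: row 4 has {teal, red, pink, blue} and column 3 has {gold, green, pink, blue}, leaving only grey.
Row 4, column 6: row 4 has {teal, grey, red, pink, blue} and column 6 has {green, red, pink, blue}, leaving only gold.
Row 5 already has {grey, green, red, pink} and column 6 already has {gold, green, red, pink, blue}, so row 5, column 6 must be teal.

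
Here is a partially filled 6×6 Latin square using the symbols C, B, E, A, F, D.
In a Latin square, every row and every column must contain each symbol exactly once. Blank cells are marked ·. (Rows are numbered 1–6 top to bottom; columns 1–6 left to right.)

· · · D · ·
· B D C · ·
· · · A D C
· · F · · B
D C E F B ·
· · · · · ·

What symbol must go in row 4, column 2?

Row 3, column 3: row 3 has {C, A, D} and column 3 has {E, F, D}, leaving only B.
Row 4, column 4: row 4 has {B, F} and column 4 has {C, A, F, D}, leaving only E.
Row 5, column 6: row 5 has {C, B, E, F, D} and column 6 has {C, B}, leaving only A.
Row 6, column 4: row 6 has {} and column 4 has {C, E, A, F, D}, leaving only B.
Row 4, column 2 is narrowed to {A, D}.
If it were A, then row 4, column 5 would be left with no valid symbol.
So row 4, column 2 must be D.

D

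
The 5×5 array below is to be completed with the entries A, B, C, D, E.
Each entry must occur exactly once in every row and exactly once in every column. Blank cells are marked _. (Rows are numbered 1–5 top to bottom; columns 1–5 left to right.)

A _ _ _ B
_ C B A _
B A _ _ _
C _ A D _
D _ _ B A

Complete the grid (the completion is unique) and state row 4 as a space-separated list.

C B A D E

Row 4, column 5: row 4 has {A, C, D} and column 5 has {A, B}, leaving only E.
Row 4, column 2: row 4 has {A, C, D, E} and column 2 has {A, C}, leaving only B.
So row 4 reads: C B A D E.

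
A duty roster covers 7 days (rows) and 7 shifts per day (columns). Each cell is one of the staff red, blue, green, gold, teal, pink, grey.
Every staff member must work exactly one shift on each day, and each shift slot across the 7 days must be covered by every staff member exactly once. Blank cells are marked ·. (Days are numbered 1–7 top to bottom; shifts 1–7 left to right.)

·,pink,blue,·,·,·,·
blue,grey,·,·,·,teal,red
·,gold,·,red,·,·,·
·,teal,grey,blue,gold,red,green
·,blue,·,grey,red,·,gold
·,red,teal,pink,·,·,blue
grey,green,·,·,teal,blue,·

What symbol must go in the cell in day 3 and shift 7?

Day 4, shift 1: day 4 has {red, blue, green, gold, teal, grey} and shift 1 has {blue, grey}, leaving only pink.
Day 7, shift 4: day 7 has {blue, green, teal, grey} and shift 4 has {red, blue, pink, grey}, leaving only gold.
Day 2, shift 4: day 2 has {red, blue, teal, grey} and shift 4 has {red, blue, gold, pink, grey}, leaving only green.
Day 1, shift 4: day 1 has {blue, pink} and shift 4 has {red, blue, green, gold, pink, grey}, leaving only teal.
Day 1, shift 7: day 1 has {blue, teal, pink} and shift 7 has {red, blue, green, gold}, leaving only grey.
Day 1, shift 5: day 1 has {blue, teal, pink, grey} and shift 5 has {red, gold, teal}, leaving only green.
Day 1, shift 6: day 1 has {blue, green, teal, pink, grey} and shift 6 has {red, blue, teal}, leaving only gold.
Day 1, shift 1: day 1 has {blue, green, gold, teal, pink, grey} and shift 1 has {blue, pink, grey}, leaving only red.
Day 2, shift 5: day 2 has {red, blue, green, teal, grey} and shift 5 has {red, green, gold, teal}, leaving only pink.
Day 2, shift 3: day 2 has {red, blue, green, teal, pink, grey} and shift 3 has {blue, teal, grey}, leaving only gold.
Day 6, shift 5: day 6 has {red, blue, teal, pink} and shift 5 has {red, green, gold, teal, pink}, leaving only grey.
Day 3, shift 5: day 3 has {red, gold} and shift 5 has {red, green, gold, teal, pink, grey}, leaving only blue.
Day 6, shift 6: day 6 has {red, blue, teal, pink, grey} and shift 6 has {red, blue, gold, teal}, leaving only green.
Day 5, shift 6: day 5 has {red, blue, gold, grey} and shift 6 has {red, blue, green, gold, teal}, leaving only pink.
Day 3, shift 6: day 3 has {red, blue, gold} and shift 6 has {red, blue, green, gold, teal, pink}, leaving only grey.
Day 5, shift 3: day 5 has {red, blue, gold, pink, grey} and shift 3 has {blue, gold, teal, grey}, leaving only green.
Day 3, shift 3: day 3 has {red, blue, gold, grey} and shift 3 has {blue, green, gold, teal, grey}, leaving only pink.
Day 3 already has {red, blue, gold, pink, grey} and shift 7 already has {red, blue, green, gold, grey}, so day 3, shift 7 must be teal.

teal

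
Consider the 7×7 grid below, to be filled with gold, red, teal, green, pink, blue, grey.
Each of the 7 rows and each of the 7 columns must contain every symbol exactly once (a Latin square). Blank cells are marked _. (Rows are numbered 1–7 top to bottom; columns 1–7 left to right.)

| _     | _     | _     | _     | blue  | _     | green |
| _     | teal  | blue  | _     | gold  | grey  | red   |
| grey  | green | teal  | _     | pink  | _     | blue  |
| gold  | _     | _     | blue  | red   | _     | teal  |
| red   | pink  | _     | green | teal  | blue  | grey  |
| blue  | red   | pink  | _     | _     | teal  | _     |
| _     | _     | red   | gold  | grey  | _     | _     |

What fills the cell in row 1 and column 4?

teal

Row 2, column 4: row 2 has {gold, red, teal, blue, grey} and column 4 has {gold, green, blue}, leaving only pink.
Row 2, column 1: row 2 has {gold, red, teal, pink, blue, grey} and column 1 has {gold, red, blue, grey}, leaving only green.
Row 3, column 4: row 3 has {teal, green, pink, blue, grey} and column 4 has {gold, green, pink, blue}, leaving only red.
Row 3, column 6: row 3 has {red, teal, green, pink, blue, grey} and column 6 has {teal, blue, grey}, leaving only gold.
Row 4, column 2: row 4 has {gold, red, teal, blue} and column 2 has {red, teal, green, pink}, leaving only grey.
Row 1, column 2: row 1 has {green, blue} and column 2 has {red, teal, green, pink, grey}, leaving only gold.
Row 1, column 3: row 1 has {gold, green, blue} and column 3 has {red, teal, pink, blue}, leaving only grey.
Row 1 already has {gold, green, blue, grey} and column 4 already has {gold, red, green, pink, blue}, so row 1, column 4 must be teal.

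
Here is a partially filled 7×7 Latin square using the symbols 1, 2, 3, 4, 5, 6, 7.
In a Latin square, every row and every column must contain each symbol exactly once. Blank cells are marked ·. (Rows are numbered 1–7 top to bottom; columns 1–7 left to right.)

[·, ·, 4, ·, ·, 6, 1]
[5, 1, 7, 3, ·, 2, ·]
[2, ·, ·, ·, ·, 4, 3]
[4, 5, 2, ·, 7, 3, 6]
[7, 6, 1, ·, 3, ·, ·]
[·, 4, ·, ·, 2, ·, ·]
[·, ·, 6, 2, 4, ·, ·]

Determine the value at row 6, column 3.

3

Row 1, column 1: row 1 has {1, 4, 6} and column 1 has {2, 4, 5, 7}, leaving only 3.
Row 1, column 5: row 1 has {1, 3, 4, 6} and column 5 has {2, 3, 4, 7}, leaving only 5.
Row 1, column 4: row 1 has {1, 3, 4, 5, 6} and column 4 has {2, 3}, leaving only 7.
Row 1, column 2: row 1 has {1, 3, 4, 5, 6, 7} and column 2 has {1, 4, 5, 6}, leaving only 2.
Row 2, column 5: row 2 has {1, 2, 3, 5, 7} and column 5 has {2, 3, 4, 5, 7}, leaving only 6.
Row 2, column 7: row 2 has {1, 2, 3, 5, 6, 7} and column 7 has {1, 3, 6}, leaving only 4.
Row 3, column 2: row 3 has {2, 3, 4} and column 2 has {1, 2, 4, 5, 6}, leaving only 7.
Row 3, column 3: row 3 has {2, 3, 4, 7} and column 3 has {1, 2, 4, 6, 7}, leaving only 5.
Row 6 already has {2, 4} and column 3 already has {1, 2, 4, 5, 6, 7}, so row 6, column 3 must be 3.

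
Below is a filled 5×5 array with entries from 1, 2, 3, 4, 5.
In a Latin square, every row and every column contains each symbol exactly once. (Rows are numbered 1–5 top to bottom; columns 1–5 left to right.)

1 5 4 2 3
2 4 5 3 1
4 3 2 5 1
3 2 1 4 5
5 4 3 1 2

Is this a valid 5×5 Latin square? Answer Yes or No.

Every row is a permutation, but column 5 contains 1 twice (at rows 2 and 3).

No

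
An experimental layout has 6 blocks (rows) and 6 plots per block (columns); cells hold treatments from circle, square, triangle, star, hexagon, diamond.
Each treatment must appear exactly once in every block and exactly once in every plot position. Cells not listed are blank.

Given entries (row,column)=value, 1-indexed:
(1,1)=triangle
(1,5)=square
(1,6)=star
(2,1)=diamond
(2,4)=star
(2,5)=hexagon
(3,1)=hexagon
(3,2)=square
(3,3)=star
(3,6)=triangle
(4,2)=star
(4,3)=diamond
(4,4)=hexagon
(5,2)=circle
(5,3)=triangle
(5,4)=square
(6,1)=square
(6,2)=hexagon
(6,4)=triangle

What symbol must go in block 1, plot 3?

hexagon

Block 1, plot 2: block 1 has {square, triangle, star} and plot 2 has {circle, square, star, hexagon}, leaving only diamond.
Block 1, plot 4: block 1 has {square, triangle, star, diamond} and plot 4 has {square, triangle, star, hexagon}, leaving only circle.
Block 1 already has {circle, square, triangle, star, diamond} and plot 3 already has {triangle, star, diamond}, so block 1, plot 3 must be hexagon.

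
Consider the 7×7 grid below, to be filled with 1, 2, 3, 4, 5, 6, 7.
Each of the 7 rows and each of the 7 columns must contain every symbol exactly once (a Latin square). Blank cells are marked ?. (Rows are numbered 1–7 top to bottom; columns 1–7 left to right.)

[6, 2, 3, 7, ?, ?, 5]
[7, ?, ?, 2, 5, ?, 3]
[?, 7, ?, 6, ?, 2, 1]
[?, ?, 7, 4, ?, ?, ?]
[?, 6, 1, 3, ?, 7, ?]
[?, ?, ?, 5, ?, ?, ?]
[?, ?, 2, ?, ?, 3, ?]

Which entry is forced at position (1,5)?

1

Row 7, column 4: row 7 has {2, 3} and column 4 has {2, 3, 4, 5, 6, 7}, leaving only 1.
Row 1, column 5 is narrowed to {1, 4}.
If it were 4, then row 7, column 1 would be left with no valid symbol.
So row 1, column 5 must be 1.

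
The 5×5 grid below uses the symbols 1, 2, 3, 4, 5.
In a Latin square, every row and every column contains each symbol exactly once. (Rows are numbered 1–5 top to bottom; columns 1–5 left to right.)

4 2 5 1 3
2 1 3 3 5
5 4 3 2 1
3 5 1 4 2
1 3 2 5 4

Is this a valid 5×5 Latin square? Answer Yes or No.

No

Row 2 contains 3 twice (at columns 3 and 4), so it is not a permutation.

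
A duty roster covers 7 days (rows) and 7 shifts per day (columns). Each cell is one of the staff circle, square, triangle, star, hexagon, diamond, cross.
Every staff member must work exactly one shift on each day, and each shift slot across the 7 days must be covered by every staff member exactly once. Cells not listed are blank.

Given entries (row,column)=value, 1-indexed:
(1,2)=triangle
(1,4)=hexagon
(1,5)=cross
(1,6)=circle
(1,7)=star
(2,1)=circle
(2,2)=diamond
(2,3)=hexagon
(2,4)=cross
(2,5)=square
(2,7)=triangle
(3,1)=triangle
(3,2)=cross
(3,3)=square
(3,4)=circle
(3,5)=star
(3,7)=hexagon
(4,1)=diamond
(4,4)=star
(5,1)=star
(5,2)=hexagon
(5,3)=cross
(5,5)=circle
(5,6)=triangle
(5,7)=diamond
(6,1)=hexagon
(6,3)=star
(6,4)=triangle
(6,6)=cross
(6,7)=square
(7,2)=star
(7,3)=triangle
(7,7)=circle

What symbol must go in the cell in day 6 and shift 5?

Day 6 already has {square, triangle, star, hexagon, cross} and shift 5 already has {circle, square, star, cross}, so day 6, shift 5 must be diamond.

diamond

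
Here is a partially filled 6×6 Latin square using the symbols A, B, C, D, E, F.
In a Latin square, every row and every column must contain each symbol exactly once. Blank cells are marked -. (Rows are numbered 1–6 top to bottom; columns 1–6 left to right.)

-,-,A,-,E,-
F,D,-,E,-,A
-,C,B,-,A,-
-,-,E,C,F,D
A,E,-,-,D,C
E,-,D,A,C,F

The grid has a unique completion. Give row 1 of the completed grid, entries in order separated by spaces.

Row 1, column 6: row 1 has {A, E} and column 6 has {A, C, D, F}, leaving only B.
Row 1, column 2: row 1 has {A, B, E} and column 2 has {C, D, E}, leaving only F.
Row 1, column 4: row 1 has {A, B, E, F} and column 4 has {A, C, E}, leaving only D.
Row 1, column 1: row 1 has {A, B, D, E, F} and column 1 has {A, E, F}, leaving only C.
So row 1 reads: C F A D E B.

C F A D E B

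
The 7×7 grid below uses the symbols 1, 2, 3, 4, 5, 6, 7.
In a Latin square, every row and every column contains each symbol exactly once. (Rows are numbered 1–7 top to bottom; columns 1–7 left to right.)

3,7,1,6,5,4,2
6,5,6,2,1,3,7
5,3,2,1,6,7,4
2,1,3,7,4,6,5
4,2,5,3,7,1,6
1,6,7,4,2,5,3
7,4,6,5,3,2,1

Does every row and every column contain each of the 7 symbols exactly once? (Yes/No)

Column 3 contains 6 twice (at rows 2 and 7), so it is not a permutation.

No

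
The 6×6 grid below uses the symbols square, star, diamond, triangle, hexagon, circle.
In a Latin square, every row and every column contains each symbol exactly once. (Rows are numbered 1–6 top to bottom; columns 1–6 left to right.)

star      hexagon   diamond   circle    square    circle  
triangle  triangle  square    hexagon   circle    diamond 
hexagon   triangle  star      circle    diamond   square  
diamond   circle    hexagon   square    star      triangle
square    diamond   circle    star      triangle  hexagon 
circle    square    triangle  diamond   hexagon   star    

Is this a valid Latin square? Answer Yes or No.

Row 2 contains triangle twice (at columns 1 and 2); row 1 is also not a permutation.

No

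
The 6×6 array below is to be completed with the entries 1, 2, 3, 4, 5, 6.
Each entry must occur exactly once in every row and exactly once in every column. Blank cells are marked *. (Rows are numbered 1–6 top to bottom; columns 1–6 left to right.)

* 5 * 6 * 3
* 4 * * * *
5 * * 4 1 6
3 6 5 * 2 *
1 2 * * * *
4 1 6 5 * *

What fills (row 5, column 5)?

6

Row 1, column 1: row 1 has {3, 5, 6} and column 1 has {1, 3, 4, 5}, leaving only 2.
Row 1, column 5: row 1 has {2, 3, 5, 6} and column 5 has {1, 2}, leaving only 4.
Row 1, column 3: row 1 has {2, 3, 4, 5, 6} and column 3 has {5, 6}, leaving only 1.
Row 2, column 1: row 2 has {4} and column 1 has {1, 2, 3, 4, 5}, leaving only 6.
Row 3, column 2: row 3 has {1, 4, 5, 6} and column 2 has {1, 2, 4, 5, 6}, leaving only 3.
Row 3, column 3: row 3 has {1, 3, 4, 5, 6} and column 3 has {1, 5, 6}, leaving only 2.
Row 2, column 3: row 2 has {4, 6} and column 3 has {1, 2, 5, 6}, leaving only 3.
Row 2, column 5: row 2 has {3, 4, 6} and column 5 has {1, 2, 4}, leaving only 5.
Row 4, column 4: row 4 has {2, 3, 5, 6} and column 4 has {4, 5, 6}, leaving only 1.
Row 2, column 4: row 2 has {3, 4, 5, 6} and column 4 has {1, 4, 5, 6}, leaving only 2.
Row 2, column 6: row 2 has {2, 3, 4, 5, 6} and column 6 has {3, 6}, leaving only 1.
Row 4, column 6: row 4 has {1, 2, 3, 5, 6} and column 6 has {1, 3, 6}, leaving only 4.
Row 5, column 3: row 5 has {1, 2} and column 3 has {1, 2, 3, 5, 6}, leaving only 4.
Row 5, column 4: row 5 has {1, 2, 4} and column 4 has {1, 2, 4, 5, 6}, leaving only 3.
Row 5 already has {1, 2, 3, 4} and column 5 already has {1, 2, 4, 5}, so row 5, column 5 must be 6.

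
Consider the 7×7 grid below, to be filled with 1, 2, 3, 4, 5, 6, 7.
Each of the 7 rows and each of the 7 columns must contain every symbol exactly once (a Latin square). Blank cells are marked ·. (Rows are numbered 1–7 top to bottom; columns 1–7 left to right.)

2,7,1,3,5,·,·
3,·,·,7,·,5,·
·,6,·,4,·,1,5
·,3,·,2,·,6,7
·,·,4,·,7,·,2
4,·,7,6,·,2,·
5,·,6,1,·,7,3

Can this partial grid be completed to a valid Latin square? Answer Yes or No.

No

Row 1, column 6: row 1 has {1, 2, 3, 5, 7} and column 6 has {1, 2, 5, 6, 7}, so it must be 4.
Row 1, column 7: row 1 has {1, 2, 3, 4, 5, 7} and column 7 has {2, 3, 5, 7}, so it must be 6.
Row 2, column 3: row 2 has {3, 5, 7} and column 3 has {1, 4, 6, 7}, so it must be 2.
Row 3, column 1: row 3 has {1, 4, 5, 6} and column 1 has {2, 3, 4, 5}, so it must be 7.
Row 3, column 3: row 3 has {1, 4, 5, 6, 7} and column 3 has {1, 2, 4, 6, 7}, so it must be 3.
Row 3, column 5: row 3 has {1, 3, 4, 5, 6, 7} and column 5 has {5, 7}, so it must be 2.
Row 4, column 1: row 4 has {2, 3, 6, 7} and column 1 has {2, 3, 4, 5, 7}, so it must be 1.
Row 4, column 3: row 4 has {1, 2, 3, 6, 7} and column 3 has {1, 2, 3, 4, 6, 7}, so it must be 5.
Row 4, column 5: row 4 has {1, 2, 3, 5, 6, 7} and column 5 has {2, 5, 7}, so it must be 4.
Now row 7, column 5: row 7 together with column 5 already contain {1, 2, 3, 4, 5, 6, 7} — every symbol — so nothing can go there. The grid has no valid completion.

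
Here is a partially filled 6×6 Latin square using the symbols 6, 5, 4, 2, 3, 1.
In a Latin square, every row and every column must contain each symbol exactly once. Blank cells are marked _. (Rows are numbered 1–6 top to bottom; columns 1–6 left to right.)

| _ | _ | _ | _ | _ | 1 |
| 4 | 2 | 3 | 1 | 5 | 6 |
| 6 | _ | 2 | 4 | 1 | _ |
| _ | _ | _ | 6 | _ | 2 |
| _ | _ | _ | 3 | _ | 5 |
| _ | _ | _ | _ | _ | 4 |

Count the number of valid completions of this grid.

Row 1, column 1: eliminating its row and column leaves {5, 2, 3}.
Row 1, column 2: eliminating its row and column leaves {6, 5, 4, 3}.
Row 1, column 3: eliminating its row and column leaves {6, 5, 4}.
Row 1, column 4: eliminating its row and column leaves {5, 2}.
Row 1, column 5: eliminating its row and column leaves {6, 4, 2, 3}.
Row 3, column 2: eliminating its row and column leaves {5, 3}.
Row 3, column 6: eliminating its row and column leaves {3}.
Row 4, column 1: eliminating its row and column leaves {5, 3, 1}.
Row 4, column 2: eliminating its row and column leaves {5, 4, 3, 1}.
Row 4, column 3: eliminating its row and column leaves {5, 4, 1}.
Row 4, column 5: eliminating its row and column leaves {4, 3}.
Row 5, column 1: eliminating its row and column leaves {2, 1}.
Row 5, column 2: eliminating its row and column leaves {6, 4, 1}.
Row 5, column 3: eliminating its row and column leaves {6, 4, 1}.
Row 5, column 5: eliminating its row and column leaves {6, 4, 2}.
Row 6, column 1: eliminating its row and column leaves {5, 2, 3, 1}.
Row 6, column 2: eliminating its row and column leaves {6, 5, 3, 1}.
Row 6, column 3: eliminating its row and column leaves {6, 5, 1}.
Row 6, column 4: eliminating its row and column leaves {5, 2}.
Row 6, column 5: eliminating its row and column leaves {6, 2, 3}.
Enumerating the assignments across these blanks that avoid any row or column repeat gives 26 completions.

26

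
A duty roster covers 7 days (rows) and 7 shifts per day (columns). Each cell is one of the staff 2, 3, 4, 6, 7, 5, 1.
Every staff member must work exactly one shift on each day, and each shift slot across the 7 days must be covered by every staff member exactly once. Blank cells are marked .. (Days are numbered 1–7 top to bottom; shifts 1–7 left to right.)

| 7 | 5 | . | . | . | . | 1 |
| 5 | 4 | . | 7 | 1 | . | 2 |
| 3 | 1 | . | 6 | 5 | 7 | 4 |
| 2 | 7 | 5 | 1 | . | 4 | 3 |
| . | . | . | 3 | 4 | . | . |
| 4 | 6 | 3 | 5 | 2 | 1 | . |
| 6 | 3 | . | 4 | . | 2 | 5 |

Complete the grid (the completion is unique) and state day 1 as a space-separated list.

Day 1, shift 4: day 1 has {7, 5, 1} and shift 4 has {3, 4, 6, 7, 5, 1}, leaving only 2.
Day 2, shift 3: day 2 has {2, 4, 7, 5, 1} and shift 3 has {3, 5}, leaving only 6.
Day 1, shift 3: day 1 has {2, 7, 5, 1} and shift 3 has {3, 6, 5}, leaving only 4.
Day 2, shift 6: day 2 has {2, 4, 6, 7, 5, 1} and shift 6 has {2, 4, 7, 1}, leaving only 3.
Day 1, shift 6: day 1 has {2, 4, 7, 5, 1} and shift 6 has {2, 3, 4, 7, 1}, leaving only 6.
Day 1, shift 5: day 1 has {2, 4, 6, 7, 5, 1} and shift 5 has {2, 4, 5, 1}, leaving only 3.
So day 1 reads: 7 5 4 2 3 6 1.

7 5 4 2 3 6 1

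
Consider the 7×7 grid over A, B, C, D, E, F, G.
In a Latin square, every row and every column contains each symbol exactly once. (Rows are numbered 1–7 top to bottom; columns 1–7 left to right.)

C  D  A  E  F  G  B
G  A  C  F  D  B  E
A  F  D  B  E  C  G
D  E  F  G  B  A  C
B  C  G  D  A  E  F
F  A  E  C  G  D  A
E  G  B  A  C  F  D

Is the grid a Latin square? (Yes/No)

No

Row 6 contains A twice (at columns 2 and 7), so it is not a permutation.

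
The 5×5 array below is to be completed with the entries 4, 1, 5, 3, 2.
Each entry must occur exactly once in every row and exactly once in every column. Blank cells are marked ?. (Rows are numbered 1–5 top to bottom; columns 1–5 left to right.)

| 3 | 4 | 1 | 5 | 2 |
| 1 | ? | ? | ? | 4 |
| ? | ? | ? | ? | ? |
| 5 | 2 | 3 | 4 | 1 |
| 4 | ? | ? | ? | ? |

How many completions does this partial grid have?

Row 2, column 2: eliminating its row and column leaves {5, 3}.
Row 2, column 3: eliminating its row and column leaves {5, 2}.
Row 2, column 4: eliminating its row and column leaves {3, 2}.
Row 3, column 1: eliminating its row and column leaves {2}.
Row 3, column 2: eliminating its row and column leaves {1, 5, 3}.
Row 3, column 3: eliminating its row and column leaves {4, 5, 2}.
Row 3, column 4: eliminating its row and column leaves {1, 3, 2}.
Row 3, column 5: eliminating its row and column leaves {5, 3}.
Row 5, column 2: eliminating its row and column leaves {1, 5, 3}.
Row 5, column 3: eliminating its row and column leaves {5, 2}.
Row 5, column 4: eliminating its row and column leaves {1, 3, 2}.
Row 5, column 5: eliminating its row and column leaves {5, 3}.
Enumerating the assignments across these blanks that avoid any row or column repeat gives 3 completions.

3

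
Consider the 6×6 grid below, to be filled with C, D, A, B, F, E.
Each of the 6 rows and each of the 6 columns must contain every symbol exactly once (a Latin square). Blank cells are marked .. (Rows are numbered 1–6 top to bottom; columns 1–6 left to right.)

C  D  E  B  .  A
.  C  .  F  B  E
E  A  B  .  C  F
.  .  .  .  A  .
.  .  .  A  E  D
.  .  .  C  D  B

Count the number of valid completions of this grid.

3

Row 1, column 5: eliminating its row and column leaves {F}.
Row 2, column 1: eliminating its row and column leaves {D, A}.
Row 2, column 3: eliminating its row and column leaves {D, A}.
Row 3, column 4: eliminating its row and column leaves {D}.
Row 4, column 1: eliminating its row and column leaves {D, B, F}.
Row 4, column 2: eliminating its row and column leaves {B, F, E}.
Row 4, column 3: eliminating its row and column leaves {C, D, F}.
Row 4, column 4: eliminating its row and column leaves {D, E}.
Row 4, column 6: eliminating its row and column leaves {C}.
Row 5, column 1: eliminating its row and column leaves {B, F}.
Row 5, column 2: eliminating its row and column leaves {B, F}.
Row 5, column 3: eliminating its row and column leaves {C, F}.
Row 6, column 1: eliminating its row and column leaves {A, F}.
Row 6, column 2: eliminating its row and column leaves {F, E}.
Row 6, column 3: eliminating its row and column leaves {A, F}.
Enumerating the assignments across these blanks that avoid any row or column repeat gives 3 completions.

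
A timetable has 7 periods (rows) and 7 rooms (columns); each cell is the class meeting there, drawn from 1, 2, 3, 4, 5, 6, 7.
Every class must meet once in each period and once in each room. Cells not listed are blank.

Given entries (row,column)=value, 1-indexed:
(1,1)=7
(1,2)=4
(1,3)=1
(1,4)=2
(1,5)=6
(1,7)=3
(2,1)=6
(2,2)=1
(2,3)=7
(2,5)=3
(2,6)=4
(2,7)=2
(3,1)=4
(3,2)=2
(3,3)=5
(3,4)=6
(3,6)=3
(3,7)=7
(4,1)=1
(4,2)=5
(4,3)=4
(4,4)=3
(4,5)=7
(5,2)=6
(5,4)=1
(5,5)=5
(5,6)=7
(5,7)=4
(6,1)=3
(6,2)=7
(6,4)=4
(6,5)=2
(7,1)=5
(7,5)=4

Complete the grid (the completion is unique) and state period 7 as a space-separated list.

Period 7, room 2: period 7 has {4, 5} and room 2 has {1, 2, 4, 5, 6, 7}, leaving only 3.
Period 7, room 4: period 7 has {3, 4, 5} and room 4 has {1, 2, 3, 4, 6}, leaving only 7.
Period 1, room 6: period 1 has {1, 2, 3, 4, 6, 7} and room 6 has {3, 4, 7}, leaving only 5.
Period 2, room 4: period 2 has {1, 2, 3, 4, 6, 7} and room 4 has {1, 2, 3, 4, 6, 7}, leaving only 5.
Period 3, room 5: period 3 has {2, 3, 4, 5, 6, 7} and room 5 has {2, 3, 4, 5, 6, 7}, leaving only 1.
Period 4, room 7: period 4 has {1, 3, 4, 5, 7} and room 7 has {2, 3, 4, 7}, leaving only 6.
Period 7, room 7: period 7 has {3, 4, 5, 7} and room 7 has {2, 3, 4, 6, 7}, leaving only 1.
Period 4, room 6: period 4 has {1, 3, 4, 5, 6, 7} and room 6 has {3, 4, 5, 7}, leaving only 2.
Period 7, room 6: period 7 has {1, 3, 4, 5, 7} and room 6 has {2, 3, 4, 5, 7}, leaving only 6.
Period 7, room 3: period 7 has {1, 3, 4, 5, 6, 7} and room 3 has {1, 4, 5, 7}, leaving only 2.
So period 7 reads: 5 3 2 7 4 6 1.

5 3 2 7 4 6 1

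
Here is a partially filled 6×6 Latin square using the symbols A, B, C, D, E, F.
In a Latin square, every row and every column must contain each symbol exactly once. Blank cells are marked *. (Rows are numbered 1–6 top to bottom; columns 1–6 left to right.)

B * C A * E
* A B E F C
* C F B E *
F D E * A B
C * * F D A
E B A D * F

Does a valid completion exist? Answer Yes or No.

No

Row 1, column 5: row 1 together with column 5 already contain {A, B, C, D, E, F} — every symbol — so nothing can go there. The grid has no valid completion.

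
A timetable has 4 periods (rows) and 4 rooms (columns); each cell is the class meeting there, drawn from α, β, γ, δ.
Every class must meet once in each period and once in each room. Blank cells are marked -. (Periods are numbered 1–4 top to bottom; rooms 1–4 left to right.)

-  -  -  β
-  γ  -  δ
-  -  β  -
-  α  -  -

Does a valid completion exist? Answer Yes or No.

No

Period 1, room 2: period 1 has {β} and room 2 has {α, γ}, so it must be δ.
Now period 3, room 2: period 3 together with room 2 already contain {α, β, γ, δ} — every symbol — so nothing can go there. The grid has no valid completion.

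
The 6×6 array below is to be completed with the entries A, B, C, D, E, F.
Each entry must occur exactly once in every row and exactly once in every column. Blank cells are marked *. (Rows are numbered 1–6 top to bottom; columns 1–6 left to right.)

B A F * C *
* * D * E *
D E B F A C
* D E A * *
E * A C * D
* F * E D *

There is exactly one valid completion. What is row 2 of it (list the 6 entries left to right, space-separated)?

F C D B E A

Row 2, column 4: row 2 has {D, E} and column 4 has {A, C, E, F}, leaving only B.
Row 2, column 2: row 2 has {B, D, E} and column 2 has {A, D, E, F}, leaving only C.
Row 1, column 4: row 1 has {A, B, C, F} and column 4 has {A, B, C, E, F}, leaving only D.
Row 1, column 6: row 1 has {A, B, C, D, F} and column 6 has {C, D}, leaving only E.
Row 5, column 2: row 5 has {A, C, D, E} and column 2 has {A, C, D, E, F}, leaving only B.
Row 5, column 5: row 5 has {A, B, C, D, E} and column 5 has {A, C, D, E}, leaving only F.
Row 4, column 5: row 4 has {A, D, E} and column 5 has {A, C, D, E, F}, leaving only B.
Row 4, column 6: row 4 has {A, B, D, E} and column 6 has {C, D, E}, leaving only F.
Row 2, column 6: row 2 has {B, C, D, E} and column 6 has {C, D, E, F}, leaving only A.
Row 2, column 1: row 2 has {A, B, C, D, E} and column 1 has {B, D, E}, leaving only F.
So row 2 reads: F C D B E A.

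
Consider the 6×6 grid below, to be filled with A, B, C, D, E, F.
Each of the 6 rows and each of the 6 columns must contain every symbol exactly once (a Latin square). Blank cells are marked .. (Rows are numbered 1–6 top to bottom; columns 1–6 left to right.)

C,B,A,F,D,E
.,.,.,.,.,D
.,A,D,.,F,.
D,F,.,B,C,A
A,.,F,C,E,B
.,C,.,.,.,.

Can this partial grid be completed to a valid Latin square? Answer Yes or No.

No row or column among the givens repeats a symbol, and propagating forced cells runs into no contradiction.
One valid completion exists (for instance, C B A F D E / F E C A B D / B A D E F C / D F E B C A / A D F C E B / E C B D A F).

Yes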